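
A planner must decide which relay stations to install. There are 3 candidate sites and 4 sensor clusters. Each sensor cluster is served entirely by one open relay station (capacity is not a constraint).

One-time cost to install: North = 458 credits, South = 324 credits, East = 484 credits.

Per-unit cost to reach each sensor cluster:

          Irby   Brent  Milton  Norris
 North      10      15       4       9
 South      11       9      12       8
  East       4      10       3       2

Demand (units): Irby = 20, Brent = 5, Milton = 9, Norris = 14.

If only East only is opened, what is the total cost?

Total cost: 669

Each sensor cluster is assigned to its cheapest site among the open ones.
{East}: Irby→East 4·20=80, Brent→East 10·5=50, Milton→East 3·9=27, Norris→East 2·14=28. Service 185; fixed 484; total 669.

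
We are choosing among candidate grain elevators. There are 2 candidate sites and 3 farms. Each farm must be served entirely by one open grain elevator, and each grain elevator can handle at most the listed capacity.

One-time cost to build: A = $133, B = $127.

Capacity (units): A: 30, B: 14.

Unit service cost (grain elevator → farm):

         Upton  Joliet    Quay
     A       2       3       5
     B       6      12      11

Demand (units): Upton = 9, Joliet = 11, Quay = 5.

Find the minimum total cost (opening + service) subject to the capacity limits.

Open {A}: Upton→A 2·9=18, Joliet→A 3·11=33, Quay→A 5·5=25.
Loads: A carries 25/30. Service 76; fixed 133; total 209.
Next best feasible plan costs 336.

Minimum total cost: 209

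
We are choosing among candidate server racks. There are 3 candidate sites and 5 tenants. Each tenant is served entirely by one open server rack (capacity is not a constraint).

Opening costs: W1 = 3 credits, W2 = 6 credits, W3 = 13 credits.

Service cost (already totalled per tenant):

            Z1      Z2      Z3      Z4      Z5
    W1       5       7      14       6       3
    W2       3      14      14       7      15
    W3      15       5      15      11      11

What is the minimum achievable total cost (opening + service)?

Minimum total cost: 38

For any fixed open set, each tenant goes to its cheapest open site; total = fixed + service.
{W1}: Z1→W1 5, Z2→W1 7, Z3→W1 14, Z4→W1 6, Z5→W1 3. Service 35; fixed 3; total 38.
{W1, W2}: service 33 + fixed 9 = 42
{W1, W3}: Z1→W1 5, Z2→W3 5, Z3→W1 14, Z4→W1 6, Z5→W1 3. Service 33; fixed 16; total 49.
{W1, W2, W3}: service 31 + fixed 22 = 53
No other subset beats 38.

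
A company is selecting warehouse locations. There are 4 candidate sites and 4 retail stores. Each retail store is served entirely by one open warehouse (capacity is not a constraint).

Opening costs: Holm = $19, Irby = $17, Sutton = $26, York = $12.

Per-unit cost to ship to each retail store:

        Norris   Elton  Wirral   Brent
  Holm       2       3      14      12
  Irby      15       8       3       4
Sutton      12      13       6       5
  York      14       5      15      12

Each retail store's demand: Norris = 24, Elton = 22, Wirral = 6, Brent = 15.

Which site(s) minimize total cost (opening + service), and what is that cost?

For any fixed open set, each retail store goes to its cheapest open site; total = fixed + service.
{Holm, Irby}: Norris→Holm 2·24=48, Elton→Holm 3·22=66, Wirral→Irby 3·6=18, Brent→Irby 4·15=60. Service 192; fixed 36; total 228.
{Holm, Irby, York}: service 192 + fixed 48 = 240
{Holm, Irby, Sutton}: Norris→Holm 2·24=48, Elton→Holm 3·22=66, Wirral→Irby 3·6=18, Brent→Irby 4·15=60. Service 192; fixed 62; total 254.
{Holm, Irby, Sutton, York}: Norris→Holm 2·24=48, Elton→Holm 3·22=66, Wirral→Irby 3·6=18, Brent→Irby 4·15=60. Service 192; fixed 74; total 266.
No other subset beats 228.

Open Holm and Irby; minimum total cost 228.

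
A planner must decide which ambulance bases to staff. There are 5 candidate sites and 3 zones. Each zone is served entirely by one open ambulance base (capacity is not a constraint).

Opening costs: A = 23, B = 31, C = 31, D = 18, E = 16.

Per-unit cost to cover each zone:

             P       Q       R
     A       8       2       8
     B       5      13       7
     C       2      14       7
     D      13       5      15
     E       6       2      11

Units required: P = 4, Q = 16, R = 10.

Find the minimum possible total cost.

Minimum total cost: 157

For any fixed open set, each zone goes to its cheapest open site; total = fixed + service.
{C, E}: P→C 2·4=8, Q→E 2·16=32, R→C 7·10=70. Service 110; fixed 47; total 157.
{A, C}: service 110 + fixed 54 = 164
{A}: P→A 8·4=32, Q→A 2·16=32, R→A 8·10=80. Service 144; fixed 23; total 167.
{A, B, C, D, E}: service 110 + fixed 119 = 229
No other subset beats 157.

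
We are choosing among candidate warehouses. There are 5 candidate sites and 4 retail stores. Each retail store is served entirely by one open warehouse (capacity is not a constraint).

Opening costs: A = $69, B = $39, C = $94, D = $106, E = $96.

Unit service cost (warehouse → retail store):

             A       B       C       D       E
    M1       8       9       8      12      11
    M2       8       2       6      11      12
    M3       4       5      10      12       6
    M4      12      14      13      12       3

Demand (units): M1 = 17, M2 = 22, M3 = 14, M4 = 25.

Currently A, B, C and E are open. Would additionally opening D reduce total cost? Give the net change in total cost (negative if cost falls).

Current service cost with {A, B, C, E}: 311.
Adding D: each retail store re-picks its cheapest; new service cost 311, saving 0.
Extra fixed cost: 106. Net change = 106 − 0 = 106.
(Totals: 609 → 715.)

No — net change +106 (cost rises by 106).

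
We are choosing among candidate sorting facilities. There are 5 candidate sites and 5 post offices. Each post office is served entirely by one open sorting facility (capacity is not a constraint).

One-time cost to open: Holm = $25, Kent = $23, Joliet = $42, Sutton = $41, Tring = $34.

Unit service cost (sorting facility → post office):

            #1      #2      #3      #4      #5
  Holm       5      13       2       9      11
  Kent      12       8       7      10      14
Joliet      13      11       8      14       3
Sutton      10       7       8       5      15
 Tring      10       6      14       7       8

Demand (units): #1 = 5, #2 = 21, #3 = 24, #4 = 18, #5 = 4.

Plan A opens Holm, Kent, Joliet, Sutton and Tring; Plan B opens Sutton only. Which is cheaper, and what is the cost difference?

Plan A is cheaper by 114.

Plan A: {Holm, Kent, Joliet, Sutton, Tring}: #1→Holm 5·5=25, #2→Tring 6·21=126, #3→Holm 2·24=48, #4→Sutton 5·18=90, #5→Joliet 3·4=12. Service 301; fixed 165; total 466.
Plan B: {Sutton}: #1→Sutton 10·5=50, #2→Sutton 7·21=147, #3→Sutton 8·24=192, #4→Sutton 5·18=90, #5→Sutton 15·4=60. Service 539; fixed 41; total 580.
Difference: |466 − 580| = 114.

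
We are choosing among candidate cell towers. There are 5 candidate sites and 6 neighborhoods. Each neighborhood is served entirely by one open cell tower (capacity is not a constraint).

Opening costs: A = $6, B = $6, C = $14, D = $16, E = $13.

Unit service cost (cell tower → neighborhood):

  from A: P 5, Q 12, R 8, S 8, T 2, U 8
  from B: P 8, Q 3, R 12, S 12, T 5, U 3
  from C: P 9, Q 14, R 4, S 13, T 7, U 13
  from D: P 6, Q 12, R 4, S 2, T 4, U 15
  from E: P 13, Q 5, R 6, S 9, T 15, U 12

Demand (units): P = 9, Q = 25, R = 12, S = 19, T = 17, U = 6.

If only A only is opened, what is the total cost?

Total cost: 681

Each neighborhood is assigned to its cheapest site among the open ones.
{A}: P→A 5·9=45, Q→A 12·25=300, R→A 8·12=96, S→A 8·19=152, T→A 2·17=34, U→A 8·6=48. Service 675; fixed 6; total 681.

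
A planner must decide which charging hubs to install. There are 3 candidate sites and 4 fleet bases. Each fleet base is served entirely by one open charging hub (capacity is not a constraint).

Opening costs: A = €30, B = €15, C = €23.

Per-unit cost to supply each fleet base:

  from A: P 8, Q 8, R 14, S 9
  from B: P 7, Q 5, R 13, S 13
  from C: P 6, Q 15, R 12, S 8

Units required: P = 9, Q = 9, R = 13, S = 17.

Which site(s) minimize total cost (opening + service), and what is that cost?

Open B and C; minimum total cost 429.

For any fixed open set, each fleet base goes to its cheapest open site; total = fixed + service.
{B, C}: P→C 6·9=54, Q→B 5·9=45, R→C 12·13=156, S→C 8·17=136. Service 391; fixed 38; total 429.
{A, B, C}: P→C 6·9=54, Q→B 5·9=45, R→C 12·13=156, S→C 8·17=136. Service 391; fixed 68; total 459.
{A, C}: P→C 6·9=54, Q→A 8·9=72, R→C 12·13=156, S→C 8·17=136. Service 418; fixed 53; total 471.
{B}: service 498 + fixed 15 = 513
(All 7 nonempty subsets were checked; B and C is lowest.)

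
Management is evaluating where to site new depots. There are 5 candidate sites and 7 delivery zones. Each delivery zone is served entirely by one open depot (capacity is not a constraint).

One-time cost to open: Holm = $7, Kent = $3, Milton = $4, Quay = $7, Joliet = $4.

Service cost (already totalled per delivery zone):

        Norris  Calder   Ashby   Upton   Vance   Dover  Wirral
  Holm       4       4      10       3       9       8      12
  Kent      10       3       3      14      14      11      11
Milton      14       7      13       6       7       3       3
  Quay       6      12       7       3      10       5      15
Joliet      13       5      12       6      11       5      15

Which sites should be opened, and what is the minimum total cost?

For any fixed open set, each delivery zone goes to its cheapest open site; total = fixed + service.
{Holm, Kent, Milton}: Norris→Holm 4, Calder→Kent 3, Ashby→Kent 3, Upton→Holm 3, Vance→Milton 7, Dover→Milton 3, Wirral→Milton 3. Service 26; fixed 14; total 40.
{Kent, Milton}: Norris→Kent 10, Calder→Kent 3, Ashby→Kent 3, Upton→Milton 6, Vance→Milton 7, Dover→Milton 3, Wirral→Milton 3. Service 35; fixed 7; total 42.
{Kent, Milton, Quay}: service 28 + fixed 14 = 42
{Holm, Kent, Milton, Quay, Joliet}: Norris→Holm 4, Calder→Kent 3, Ashby→Kent 3, Upton→Holm 3, Vance→Milton 7, Dover→Milton 3, Wirral→Milton 3. Service 26; fixed 25; total 51.
No other subset beats 40.

Open Holm, Kent and Milton; minimum total cost 40.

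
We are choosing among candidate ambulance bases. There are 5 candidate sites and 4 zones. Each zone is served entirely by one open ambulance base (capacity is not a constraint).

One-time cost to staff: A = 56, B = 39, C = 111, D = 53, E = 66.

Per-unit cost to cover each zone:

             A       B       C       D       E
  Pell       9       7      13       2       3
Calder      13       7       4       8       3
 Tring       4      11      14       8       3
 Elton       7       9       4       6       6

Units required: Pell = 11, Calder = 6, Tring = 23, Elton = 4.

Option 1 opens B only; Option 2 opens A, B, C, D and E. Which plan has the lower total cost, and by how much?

Option 1 is cheaper by 3.

Option 1: {B}: Pell→B 7·11=77, Calder→B 7·6=42, Tring→B 11·23=253, Elton→B 9·4=36. Service 408; fixed 39; total 447.
Option 2: {A, B, C, D, E}: Pell→D 2·11=22, Calder→E 3·6=18, Tring→E 3·23=69, Elton→C 4·4=16. Service 125; fixed 325; total 450.
Difference: |447 − 450| = 3.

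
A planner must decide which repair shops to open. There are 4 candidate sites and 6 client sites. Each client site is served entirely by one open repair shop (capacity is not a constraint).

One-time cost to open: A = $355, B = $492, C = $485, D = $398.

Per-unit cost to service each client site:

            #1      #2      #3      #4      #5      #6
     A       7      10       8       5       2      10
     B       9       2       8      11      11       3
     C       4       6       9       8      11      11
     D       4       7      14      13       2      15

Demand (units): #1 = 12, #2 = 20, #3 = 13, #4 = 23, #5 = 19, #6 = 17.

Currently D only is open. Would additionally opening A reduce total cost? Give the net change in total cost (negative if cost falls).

No — net change +8 (cost rises by 8).

Current service cost with {D}: 962.
Adding A: each client site re-picks its cheapest; new service cost 615, saving 347.
Extra fixed cost: 355. Net change = 355 − 347 = 8.
(Totals: 1360 → 1368.)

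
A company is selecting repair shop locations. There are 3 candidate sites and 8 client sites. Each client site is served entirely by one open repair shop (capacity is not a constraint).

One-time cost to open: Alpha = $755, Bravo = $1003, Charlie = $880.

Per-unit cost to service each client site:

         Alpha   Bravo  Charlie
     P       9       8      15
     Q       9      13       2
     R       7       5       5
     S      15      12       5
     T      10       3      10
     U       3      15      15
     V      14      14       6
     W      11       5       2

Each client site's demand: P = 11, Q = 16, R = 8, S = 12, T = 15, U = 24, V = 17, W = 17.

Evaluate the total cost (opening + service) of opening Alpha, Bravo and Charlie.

Total cost: 3111

Each client site is assigned to its cheapest site among the open ones.
{Alpha, Bravo, Charlie}: P→Bravo 8·11=88, Q→Charlie 2·16=32, R→Bravo 5·8=40, S→Charlie 5·12=60, T→Bravo 3·15=45, U→Alpha 3·24=72, V→Charlie 6·17=102, W→Charlie 2·17=34. Service 473; fixed 2638; total 3111.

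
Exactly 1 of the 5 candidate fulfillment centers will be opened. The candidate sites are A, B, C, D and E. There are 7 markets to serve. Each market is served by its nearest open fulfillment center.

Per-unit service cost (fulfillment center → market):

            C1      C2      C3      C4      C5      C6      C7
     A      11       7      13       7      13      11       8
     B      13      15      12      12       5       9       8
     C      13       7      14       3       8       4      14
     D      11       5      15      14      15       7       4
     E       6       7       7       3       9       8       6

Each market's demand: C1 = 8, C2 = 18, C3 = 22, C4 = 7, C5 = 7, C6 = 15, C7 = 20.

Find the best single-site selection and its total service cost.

With exactly 1 open, each market uses its cheapest among the chosen.
{E}: C1→E 6·8=48, C2→E 7·18=126, C3→E 7·22=154, C4→E 3·7=21, C5→E 9·7=63, C6→E 8·15=120, C7→E 6·20=120. Service cost 652.
{D}: service cost 896
{C}: service cost 955
Among all 5 size-1 choices, {E} is lowest.

Choose E only; total service cost 652.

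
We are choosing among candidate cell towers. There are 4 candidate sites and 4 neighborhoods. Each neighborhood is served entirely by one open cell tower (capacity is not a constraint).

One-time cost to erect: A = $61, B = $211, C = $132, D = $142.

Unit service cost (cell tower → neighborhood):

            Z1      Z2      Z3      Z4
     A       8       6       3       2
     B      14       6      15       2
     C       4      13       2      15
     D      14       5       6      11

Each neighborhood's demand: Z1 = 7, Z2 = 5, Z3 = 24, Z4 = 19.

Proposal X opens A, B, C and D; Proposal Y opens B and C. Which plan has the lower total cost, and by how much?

Proposal X: {A, B, C, D}: Z1→C 4·7=28, Z2→D 5·5=25, Z3→C 2·24=48, Z4→A 2·19=38. Service 139; fixed 546; total 685.
Proposal Y: {B, C}: Z1→C 4·7=28, Z2→B 6·5=30, Z3→C 2·24=48, Z4→B 2·19=38. Service 144; fixed 343; total 487.
Difference: |685 − 487| = 198.

Proposal Y is cheaper by 198.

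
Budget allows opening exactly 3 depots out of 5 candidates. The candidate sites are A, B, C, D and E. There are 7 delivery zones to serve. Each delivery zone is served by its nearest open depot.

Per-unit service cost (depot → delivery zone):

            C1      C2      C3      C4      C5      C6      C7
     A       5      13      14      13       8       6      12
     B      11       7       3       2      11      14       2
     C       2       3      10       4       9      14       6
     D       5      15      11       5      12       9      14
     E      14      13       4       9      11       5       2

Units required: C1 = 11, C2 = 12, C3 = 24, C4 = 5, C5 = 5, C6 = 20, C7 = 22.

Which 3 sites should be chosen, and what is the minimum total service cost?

Choose B, C and E; total service cost 329.

With exactly 3 open, each delivery zone uses its cheapest among the chosen.
{B, C, E}: C1→C 2·11=22, C2→C 3·12=36, C3→B 3·24=72, C4→B 2·5=10, C5→C 9·5=45, C6→E 5·20=100, C7→B 2·22=44. Service cost 329.
{A, B, C}: service cost 344
{A, C, E}: service cost 358
Among all 10 size-3 choices, {B, C, E} is lowest.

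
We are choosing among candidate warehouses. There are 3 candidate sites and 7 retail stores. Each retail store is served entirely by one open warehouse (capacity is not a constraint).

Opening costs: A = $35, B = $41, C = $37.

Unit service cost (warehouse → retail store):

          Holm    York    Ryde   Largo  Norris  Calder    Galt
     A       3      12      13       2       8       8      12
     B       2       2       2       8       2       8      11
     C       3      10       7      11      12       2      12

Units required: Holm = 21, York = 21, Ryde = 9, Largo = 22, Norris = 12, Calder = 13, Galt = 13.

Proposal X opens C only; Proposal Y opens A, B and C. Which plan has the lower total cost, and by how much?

Proposal Y is cheaper by 489.

Proposal X: {C}: Holm→C 3·21=63, York→C 10·21=210, Ryde→C 7·9=63, Largo→C 11·22=242, Norris→C 12·12=144, Calder→C 2·13=26, Galt→C 12·13=156. Service 904; fixed 37; total 941.
Proposal Y: {A, B, C}: Holm→B 2·21=42, York→B 2·21=42, Ryde→B 2·9=18, Largo→A 2·22=44, Norris→B 2·12=24, Calder→C 2·13=26, Galt→B 11·13=143. Service 339; fixed 113; total 452.
Difference: |941 − 452| = 489.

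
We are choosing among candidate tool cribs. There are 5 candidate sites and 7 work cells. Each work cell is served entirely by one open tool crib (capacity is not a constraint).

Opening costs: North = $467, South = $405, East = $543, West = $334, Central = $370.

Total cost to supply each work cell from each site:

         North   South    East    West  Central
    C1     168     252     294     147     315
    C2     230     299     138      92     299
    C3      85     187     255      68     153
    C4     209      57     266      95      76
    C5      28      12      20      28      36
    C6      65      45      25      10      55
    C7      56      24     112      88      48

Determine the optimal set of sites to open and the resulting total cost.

For any fixed open set, each work cell goes to its cheapest open site; total = fixed + service.
{West}: C1→West 147, C2→West 92, C3→West 68, C4→West 95, C5→West 28, C6→West 10, C7→West 88. Service 528; fixed 334; total 862.
{South, West}: service 410 + fixed 739 = 1149
{West, Central}: service 469 + fixed 704 = 1173
{North, South, East, West, Central}: C1→West 147, C2→West 92, C3→West 68, C4→South 57, C5→South 12, C6→West 10, C7→South 24. Service 410; fixed 2119; total 2529.
No other subset beats 862.

Open West only; minimum total cost 862.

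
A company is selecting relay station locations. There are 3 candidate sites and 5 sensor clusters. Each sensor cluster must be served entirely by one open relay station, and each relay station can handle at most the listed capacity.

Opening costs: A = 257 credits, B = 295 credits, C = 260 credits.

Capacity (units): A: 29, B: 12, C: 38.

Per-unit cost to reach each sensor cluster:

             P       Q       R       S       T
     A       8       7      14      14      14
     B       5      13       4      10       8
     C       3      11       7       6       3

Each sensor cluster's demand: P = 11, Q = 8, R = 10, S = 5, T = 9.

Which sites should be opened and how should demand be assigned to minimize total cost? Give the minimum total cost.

Open {A, C}: P→C 3·11=33, Q→A 7·8=56, R→C 7·10=70, S→C 6·5=30, T→C 3·9=27.
Loads: A carries 8/29, C carries 35/38. Service 216; fixed 517; total 733.
Next best feasible plan costs 773.

Minimum total cost: 733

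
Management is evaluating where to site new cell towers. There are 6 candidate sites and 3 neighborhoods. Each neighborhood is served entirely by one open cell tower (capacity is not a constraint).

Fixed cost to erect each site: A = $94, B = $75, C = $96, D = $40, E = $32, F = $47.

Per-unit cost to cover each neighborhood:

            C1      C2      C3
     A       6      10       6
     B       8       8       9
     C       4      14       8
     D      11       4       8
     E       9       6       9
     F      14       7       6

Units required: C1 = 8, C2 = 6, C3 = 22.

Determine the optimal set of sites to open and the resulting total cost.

Open E and F; minimum total cost 319.

For any fixed open set, each neighborhood goes to its cheapest open site; total = fixed + service.
{E, F}: C1→E 9·8=72, C2→E 6·6=36, C3→F 6·22=132. Service 240; fixed 79; total 319.
{D}: C1→D 11·8=88, C2→D 4·6=24, C3→D 8·22=176. Service 288; fixed 40; total 328.
{D, F}: service 244 + fixed 87 = 331
{A, B, C, D, E, F}: service 188 + fixed 384 = 572
No other subset beats 319.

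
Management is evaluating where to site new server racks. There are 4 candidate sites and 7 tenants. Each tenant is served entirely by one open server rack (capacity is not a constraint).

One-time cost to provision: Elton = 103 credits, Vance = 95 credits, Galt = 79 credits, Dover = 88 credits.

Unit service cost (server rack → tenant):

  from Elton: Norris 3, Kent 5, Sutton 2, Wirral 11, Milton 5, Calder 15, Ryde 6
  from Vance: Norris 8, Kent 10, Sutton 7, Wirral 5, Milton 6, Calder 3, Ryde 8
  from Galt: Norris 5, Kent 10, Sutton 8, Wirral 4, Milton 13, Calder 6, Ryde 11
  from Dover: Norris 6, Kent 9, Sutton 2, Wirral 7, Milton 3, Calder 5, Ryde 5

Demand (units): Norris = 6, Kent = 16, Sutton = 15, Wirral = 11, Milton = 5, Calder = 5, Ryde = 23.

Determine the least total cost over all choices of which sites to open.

For any fixed open set, each tenant goes to its cheapest open site; total = fixed + service.
{Dover}: Norris→Dover 6·6=36, Kent→Dover 9·16=144, Sutton→Dover 2·15=30, Wirral→Dover 7·11=77, Milton→Dover 3·5=15, Calder→Dover 5·5=25, Ryde→Dover 5·23=115. Service 442; fixed 88; total 530.
{Elton, Galt}: Norris→Elton 3·6=18, Kent→Elton 5·16=80, Sutton→Elton 2·15=30, Wirral→Galt 4·11=44, Milton→Elton 5·5=25, Calder→Galt 6·5=30, Ryde→Elton 6·23=138. Service 365; fixed 182; total 547.
{Elton, Dover}: service 360 + fixed 191 = 551
{Elton, Vance, Galt, Dover}: service 317 + fixed 365 = 682
(All 15 nonempty subsets were checked; Dover only is lowest.)

Minimum total cost: 530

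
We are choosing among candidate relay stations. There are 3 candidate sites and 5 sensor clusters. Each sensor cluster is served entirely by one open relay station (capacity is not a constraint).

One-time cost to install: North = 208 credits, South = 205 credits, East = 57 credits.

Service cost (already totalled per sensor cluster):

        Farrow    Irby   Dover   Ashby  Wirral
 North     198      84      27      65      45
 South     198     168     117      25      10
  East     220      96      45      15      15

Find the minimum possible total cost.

Minimum total cost: 448

For any fixed open set, each sensor cluster goes to its cheapest open site; total = fixed + service.
{East}: Farrow→East 220, Irby→East 96, Dover→East 45, Ashby→East 15, Wirral→East 15. Service 391; fixed 57; total 448.
{North, East}: service 339 + fixed 265 = 604
{South, East}: service 364 + fixed 262 = 626
{North, South, East}: service 334 + fixed 470 = 804
No other subset beats 448.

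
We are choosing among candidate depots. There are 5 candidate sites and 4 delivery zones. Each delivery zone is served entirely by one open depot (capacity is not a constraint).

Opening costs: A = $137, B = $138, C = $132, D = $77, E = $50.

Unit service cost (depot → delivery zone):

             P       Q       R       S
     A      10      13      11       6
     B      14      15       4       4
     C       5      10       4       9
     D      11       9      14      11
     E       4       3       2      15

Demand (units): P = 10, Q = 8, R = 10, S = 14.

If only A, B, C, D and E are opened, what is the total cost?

Each delivery zone is assigned to its cheapest site among the open ones.
{A, B, C, D, E}: P→E 4·10=40, Q→E 3·8=24, R→E 2·10=20, S→B 4·14=56. Service 140; fixed 534; total 674.

Total cost: 674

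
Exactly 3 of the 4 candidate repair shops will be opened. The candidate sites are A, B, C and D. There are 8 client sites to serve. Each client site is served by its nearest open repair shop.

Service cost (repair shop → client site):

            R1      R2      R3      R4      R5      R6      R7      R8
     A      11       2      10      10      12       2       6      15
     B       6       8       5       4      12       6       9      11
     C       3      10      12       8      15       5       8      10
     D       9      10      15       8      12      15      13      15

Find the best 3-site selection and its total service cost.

With exactly 3 open, each client site uses its cheapest among the chosen.
{A, B, C}: R1→C 3, R2→A 2, R3→B 5, R4→B 4, R5→A 12, R6→A 2, R7→A 6, R8→C 10. Service cost 44.
{A, B, D}: service cost 48
{A, C, D}: service cost 53
Among all 4 size-3 choices, {A, B, C} is lowest.

Choose A, B and C; total service cost 44.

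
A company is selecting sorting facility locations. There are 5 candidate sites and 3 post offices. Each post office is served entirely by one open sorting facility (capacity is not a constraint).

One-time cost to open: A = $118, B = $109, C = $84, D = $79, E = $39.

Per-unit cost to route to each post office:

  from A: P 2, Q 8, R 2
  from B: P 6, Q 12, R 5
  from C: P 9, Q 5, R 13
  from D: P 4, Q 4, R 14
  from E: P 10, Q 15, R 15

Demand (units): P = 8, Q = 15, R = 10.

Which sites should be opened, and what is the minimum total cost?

For any fixed open set, each post office goes to its cheapest open site; total = fixed + service.
{A}: P→A 2·8=16, Q→A 8·15=120, R→A 2·10=20. Service 156; fixed 118; total 274.
{A, D}: P→A 2·8=16, Q→D 4·15=60, R→A 2·10=20. Service 96; fixed 197; total 293.
{D}: service 232 + fixed 79 = 311
{A, B, C, D, E}: service 96 + fixed 429 = 525
No other subset beats 274.

Open A only; minimum total cost 274.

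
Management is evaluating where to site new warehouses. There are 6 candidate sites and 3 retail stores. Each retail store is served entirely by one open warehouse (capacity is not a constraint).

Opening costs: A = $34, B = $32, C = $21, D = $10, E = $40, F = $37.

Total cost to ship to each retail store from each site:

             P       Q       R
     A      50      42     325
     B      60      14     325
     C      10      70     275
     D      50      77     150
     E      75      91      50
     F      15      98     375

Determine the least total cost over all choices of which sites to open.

Minimum total cost: 167

For any fixed open set, each retail store goes to its cheapest open site; total = fixed + service.
{B, C, E}: P→C 10, Q→B 14, R→E 50. Service 74; fixed 93; total 167.
{B, C, D, E}: P→C 10, Q→B 14, R→E 50. Service 74; fixed 103; total 177.
{B, E, F}: service 79 + fixed 109 = 188
{A, B, C, D, E, F}: P→C 10, Q→B 14, R→E 50. Service 74; fixed 174; total 248.
No other subset beats 167.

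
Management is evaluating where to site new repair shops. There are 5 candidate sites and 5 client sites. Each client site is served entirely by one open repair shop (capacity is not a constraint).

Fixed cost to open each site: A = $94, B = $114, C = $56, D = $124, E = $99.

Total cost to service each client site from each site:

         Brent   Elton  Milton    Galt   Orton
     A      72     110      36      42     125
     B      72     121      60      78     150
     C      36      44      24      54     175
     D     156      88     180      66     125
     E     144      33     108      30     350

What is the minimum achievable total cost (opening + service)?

For any fixed open set, each client site goes to its cheapest open site; total = fixed + service.
{C}: Brent→C 36, Elton→C 44, Milton→C 24, Galt→C 54, Orton→C 175. Service 333; fixed 56; total 389.
{A, C}: Brent→C 36, Elton→C 44, Milton→C 24, Galt→A 42, Orton→A 125. Service 271; fixed 150; total 421.
{C, E}: Brent→C 36, Elton→E 33, Milton→C 24, Galt→E 30, Orton→C 175. Service 298; fixed 155; total 453.
{A, B, C, D, E}: service 248 + fixed 487 = 735
No other subset beats 389.

Minimum total cost: 389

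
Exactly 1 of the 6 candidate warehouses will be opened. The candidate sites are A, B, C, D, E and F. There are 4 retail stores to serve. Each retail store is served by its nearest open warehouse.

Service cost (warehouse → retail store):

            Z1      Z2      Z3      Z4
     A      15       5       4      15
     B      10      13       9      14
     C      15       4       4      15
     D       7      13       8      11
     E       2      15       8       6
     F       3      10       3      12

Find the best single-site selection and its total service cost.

Choose F only; total service cost 28.

With exactly 1 open, each retail store uses its cheapest among the chosen.
{F}: Z1→F 3, Z2→F 10, Z3→F 3, Z4→F 12. Service cost 28.
{E}: service cost 31
{C}: service cost 38
Among all 6 size-1 choices, {F} is lowest.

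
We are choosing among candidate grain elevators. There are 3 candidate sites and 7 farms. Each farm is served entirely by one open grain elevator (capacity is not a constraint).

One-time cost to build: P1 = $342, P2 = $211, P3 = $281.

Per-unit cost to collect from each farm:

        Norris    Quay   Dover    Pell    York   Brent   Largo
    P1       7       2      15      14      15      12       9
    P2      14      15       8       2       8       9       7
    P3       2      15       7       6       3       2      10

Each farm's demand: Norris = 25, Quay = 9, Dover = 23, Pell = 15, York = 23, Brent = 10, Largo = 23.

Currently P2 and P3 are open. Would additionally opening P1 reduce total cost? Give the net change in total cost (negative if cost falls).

Current service cost with {P2, P3}: 626.
Adding P1: each farm re-picks its cheapest; new service cost 509, saving 117.
Extra fixed cost: 342. Net change = 342 − 117 = 225.
(Totals: 1118 → 1343.)

No — net change +225 (cost rises by 225).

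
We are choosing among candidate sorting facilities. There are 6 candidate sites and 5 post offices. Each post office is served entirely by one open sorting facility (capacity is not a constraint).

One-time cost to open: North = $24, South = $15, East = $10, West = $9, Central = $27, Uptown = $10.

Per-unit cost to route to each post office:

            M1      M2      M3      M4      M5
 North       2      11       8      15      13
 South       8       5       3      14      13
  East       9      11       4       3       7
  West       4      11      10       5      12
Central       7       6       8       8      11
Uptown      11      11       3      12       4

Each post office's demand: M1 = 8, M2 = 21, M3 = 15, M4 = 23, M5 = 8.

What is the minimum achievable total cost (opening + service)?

For any fixed open set, each post office goes to its cheapest open site; total = fixed + service.
{North, South, East, Uptown}: M1→North 2·8=16, M2→South 5·21=105, M3→South 3·15=45, M4→East 3·23=69, M5→Uptown 4·8=32. Service 267; fixed 59; total 326.
{South, East, West, Uptown}: M1→West 4·8=32, M2→South 5·21=105, M3→South 3·15=45, M4→East 3·23=69, M5→Uptown 4·8=32. Service 283; fixed 44; total 327.
{North, South, East, West, Uptown}: M1→North 2·8=16, M2→South 5·21=105, M3→South 3·15=45, M4→East 3·23=69, M5→Uptown 4·8=32. Service 267; fixed 68; total 335.
{North, South, East, West, Central, Uptown}: M1→North 2·8=16, M2→South 5·21=105, M3→South 3·15=45, M4→East 3·23=69, M5→Uptown 4·8=32. Service 267; fixed 95; total 362.
No other subset beats 326.

Minimum total cost: 326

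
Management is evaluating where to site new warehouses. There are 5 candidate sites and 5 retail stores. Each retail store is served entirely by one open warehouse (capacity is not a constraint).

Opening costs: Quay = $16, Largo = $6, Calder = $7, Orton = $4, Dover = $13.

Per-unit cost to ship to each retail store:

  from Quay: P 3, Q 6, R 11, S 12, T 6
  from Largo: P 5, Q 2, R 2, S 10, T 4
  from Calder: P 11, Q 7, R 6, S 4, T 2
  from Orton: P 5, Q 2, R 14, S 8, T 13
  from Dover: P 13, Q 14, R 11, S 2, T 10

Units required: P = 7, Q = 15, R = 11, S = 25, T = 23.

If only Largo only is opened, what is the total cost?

Each retail store is assigned to its cheapest site among the open ones.
{Largo}: P→Largo 5·7=35, Q→Largo 2·15=30, R→Largo 2·11=22, S→Largo 10·25=250, T→Largo 4·23=92. Service 429; fixed 6; total 435.

Total cost: 435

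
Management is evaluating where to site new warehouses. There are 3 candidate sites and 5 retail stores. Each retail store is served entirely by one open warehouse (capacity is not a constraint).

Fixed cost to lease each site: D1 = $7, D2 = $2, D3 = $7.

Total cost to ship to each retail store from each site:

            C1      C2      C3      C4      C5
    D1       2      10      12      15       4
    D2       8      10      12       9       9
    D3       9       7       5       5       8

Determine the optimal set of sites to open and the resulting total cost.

For any fixed open set, each retail store goes to its cheapest open site; total = fixed + service.
{D1, D3}: C1→D1 2, C2→D3 7, C3→D3 5, C4→D3 5, C5→D1 4. Service 23; fixed 14; total 37.
{D1, D2, D3}: service 23 + fixed 16 = 39
{D3}: C1→D3 9, C2→D3 7, C3→D3 5, C4→D3 5, C5→D3 8. Service 34; fixed 7; total 41.
{D2}: service 48 + fixed 2 = 50
No other subset beats 37.

Open D1 and D3; minimum total cost 37.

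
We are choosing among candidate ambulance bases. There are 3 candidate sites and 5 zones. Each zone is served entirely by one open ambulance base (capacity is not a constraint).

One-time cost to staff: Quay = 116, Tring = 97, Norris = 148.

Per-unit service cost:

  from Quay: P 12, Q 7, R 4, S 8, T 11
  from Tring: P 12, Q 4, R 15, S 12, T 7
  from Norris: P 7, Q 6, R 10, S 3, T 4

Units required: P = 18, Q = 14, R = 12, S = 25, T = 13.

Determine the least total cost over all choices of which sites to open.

For any fixed open set, each zone goes to its cheapest open site; total = fixed + service.
{Norris}: P→Norris 7·18=126, Q→Norris 6·14=84, R→Norris 10·12=120, S→Norris 3·25=75, T→Norris 4·13=52. Service 457; fixed 148; total 605.
{Quay, Norris}: P→Norris 7·18=126, Q→Norris 6·14=84, R→Quay 4·12=48, S→Norris 3·25=75, T→Norris 4·13=52. Service 385; fixed 264; total 649.
{Tring, Norris}: P→Norris 7·18=126, Q→Tring 4·14=56, R→Norris 10·12=120, S→Norris 3·25=75, T→Norris 4·13=52. Service 429; fixed 245; total 674.
{Quay, Tring, Norris}: service 357 + fixed 361 = 718
No other subset beats 605.

Minimum total cost: 605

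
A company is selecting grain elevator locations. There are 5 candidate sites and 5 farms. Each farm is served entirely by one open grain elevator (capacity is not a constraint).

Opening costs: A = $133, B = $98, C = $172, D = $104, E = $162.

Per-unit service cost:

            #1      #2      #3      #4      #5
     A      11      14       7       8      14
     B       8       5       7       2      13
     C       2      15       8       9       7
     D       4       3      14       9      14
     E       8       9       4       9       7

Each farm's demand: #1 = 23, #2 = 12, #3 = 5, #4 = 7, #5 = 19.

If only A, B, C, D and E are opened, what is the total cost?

Each farm is assigned to its cheapest site among the open ones.
{A, B, C, D, E}: #1→C 2·23=46, #2→D 3·12=36, #3→E 4·5=20, #4→B 2·7=14, #5→C 7·19=133. Service 249; fixed 669; total 918.

Total cost: 918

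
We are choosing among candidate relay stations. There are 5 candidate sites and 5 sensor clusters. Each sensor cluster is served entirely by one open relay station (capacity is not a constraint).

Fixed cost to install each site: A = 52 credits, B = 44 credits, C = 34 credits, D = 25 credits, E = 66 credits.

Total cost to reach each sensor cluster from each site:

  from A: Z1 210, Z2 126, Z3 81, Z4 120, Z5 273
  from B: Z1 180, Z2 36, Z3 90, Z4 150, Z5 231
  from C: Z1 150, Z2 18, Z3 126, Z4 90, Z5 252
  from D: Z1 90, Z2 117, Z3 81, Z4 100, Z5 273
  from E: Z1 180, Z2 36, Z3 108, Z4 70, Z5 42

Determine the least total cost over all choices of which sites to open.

For any fixed open set, each sensor cluster goes to its cheapest open site; total = fixed + service.
{D, E}: Z1→D 90, Z2→E 36, Z3→D 81, Z4→E 70, Z5→E 42. Service 319; fixed 91; total 410.
{C, D, E}: Z1→D 90, Z2→C 18, Z3→D 81, Z4→E 70, Z5→E 42. Service 301; fixed 125; total 426.
{B, D, E}: Z1→D 90, Z2→B 36, Z3→D 81, Z4→E 70, Z5→E 42. Service 319; fixed 135; total 454.
{A, B, C, D, E}: Z1→D 90, Z2→C 18, Z3→A 81, Z4→E 70, Z5→E 42. Service 301; fixed 221; total 522.
No other subset beats 410.

Minimum total cost: 410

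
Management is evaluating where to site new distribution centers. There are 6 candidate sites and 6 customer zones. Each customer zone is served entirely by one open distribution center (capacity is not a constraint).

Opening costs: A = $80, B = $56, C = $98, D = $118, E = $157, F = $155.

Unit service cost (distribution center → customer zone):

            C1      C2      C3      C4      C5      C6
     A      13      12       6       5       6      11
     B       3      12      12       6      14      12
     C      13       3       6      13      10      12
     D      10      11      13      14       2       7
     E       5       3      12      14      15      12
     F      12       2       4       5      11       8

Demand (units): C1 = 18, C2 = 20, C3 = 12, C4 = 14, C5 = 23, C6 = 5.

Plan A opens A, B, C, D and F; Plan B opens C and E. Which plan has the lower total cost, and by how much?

Plan A is cheaper by 149.

Plan A: {A, B, C, D, F}: C1→B 3·18=54, C2→F 2·20=40, C3→F 4·12=48, C4→A 5·14=70, C5→D 2·23=46, C6→D 7·5=35. Service 293; fixed 507; total 800.
Plan B: {C, E}: C1→E 5·18=90, C2→C 3·20=60, C3→C 6·12=72, C4→C 13·14=182, C5→C 10·23=230, C6→C 12·5=60. Service 694; fixed 255; total 949.
Difference: |800 − 949| = 149.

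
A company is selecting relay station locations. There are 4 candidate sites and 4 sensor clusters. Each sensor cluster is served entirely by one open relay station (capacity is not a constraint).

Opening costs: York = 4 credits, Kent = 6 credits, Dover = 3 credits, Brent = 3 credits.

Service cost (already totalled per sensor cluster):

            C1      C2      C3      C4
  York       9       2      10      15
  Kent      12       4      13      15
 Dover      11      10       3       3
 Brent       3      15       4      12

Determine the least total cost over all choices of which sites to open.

For any fixed open set, each sensor cluster goes to its cheapest open site; total = fixed + service.
{York, Dover, Brent}: C1→Brent 3, C2→York 2, C3→Dover 3, C4→Dover 3. Service 11; fixed 10; total 21.
{York, Dover}: service 17 + fixed 7 = 24
{Kent, Dover, Brent}: service 13 + fixed 12 = 25
{York, Kent, Dover, Brent}: service 11 + fixed 16 = 27
No other subset beats 21.

Minimum total cost: 21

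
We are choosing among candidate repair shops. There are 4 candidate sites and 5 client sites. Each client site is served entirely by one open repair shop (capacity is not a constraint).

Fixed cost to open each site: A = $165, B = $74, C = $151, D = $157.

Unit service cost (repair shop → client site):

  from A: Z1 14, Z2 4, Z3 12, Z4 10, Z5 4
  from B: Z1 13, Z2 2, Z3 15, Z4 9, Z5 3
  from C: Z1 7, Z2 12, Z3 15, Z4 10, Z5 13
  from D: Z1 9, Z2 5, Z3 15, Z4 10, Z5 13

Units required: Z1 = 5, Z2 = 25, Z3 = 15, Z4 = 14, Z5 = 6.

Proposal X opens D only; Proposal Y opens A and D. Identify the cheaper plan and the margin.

Proposal X: {D}: Z1→D 9·5=45, Z2→D 5·25=125, Z3→D 15·15=225, Z4→D 10·14=140, Z5→D 13·6=78. Service 613; fixed 157; total 770.
Proposal Y: {A, D}: Z1→D 9·5=45, Z2→A 4·25=100, Z3→A 12·15=180, Z4→A 10·14=140, Z5→A 4·6=24. Service 489; fixed 322; total 811.
Difference: |770 − 811| = 41.

Proposal X is cheaper by 41.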